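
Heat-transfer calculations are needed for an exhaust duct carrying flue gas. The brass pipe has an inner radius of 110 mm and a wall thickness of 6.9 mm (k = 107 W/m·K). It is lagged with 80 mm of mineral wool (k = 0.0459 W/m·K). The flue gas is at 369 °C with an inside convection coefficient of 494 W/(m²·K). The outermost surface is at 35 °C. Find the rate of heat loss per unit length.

Radial resistances (cylindrical: R_cond = ln(r_o/r_i)/(2πkL), R_conv = 1/(h·2πrL)):
R_inner film = 1/(h_i·2πr₁L) = 1/(494×2π×0.11×1) = 0.002929 K/W
R_brass pipe wall = ln(116.9/110)/(2π×107×1) = 9.049×10^-5 K/W
R_mineral wool = ln(196.9/116.9)/(2π×0.0459×1) = 1.808 K/W
R_total = 1.811 K/W
Q = ΔT/R_total = 334/1.811

q′ ≈ 184 W/m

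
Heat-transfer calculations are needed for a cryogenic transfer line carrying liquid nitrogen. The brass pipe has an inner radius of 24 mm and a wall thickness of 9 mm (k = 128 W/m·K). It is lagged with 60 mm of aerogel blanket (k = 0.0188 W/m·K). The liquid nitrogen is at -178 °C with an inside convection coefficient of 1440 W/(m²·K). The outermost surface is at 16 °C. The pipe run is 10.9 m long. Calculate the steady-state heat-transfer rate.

Treating each annulus and film as a series resistance:
R_inner film = 1/(h_i·2πr₁L) = 1/(1440×2π×0.024×10.9) = 4.225×10^-4 K/W
R_brass pipe wall = ln(33/24)/(2π×128×10.9) = 3.633×10^-5 K/W
R_aerogel blanket = ln(93/33)/(2π×0.0188×10.9) = 0.8047 K/W
R_total = 0.8052 K/W
Q = ΔT/R_total = 194/0.8052

Q ≈ 241 W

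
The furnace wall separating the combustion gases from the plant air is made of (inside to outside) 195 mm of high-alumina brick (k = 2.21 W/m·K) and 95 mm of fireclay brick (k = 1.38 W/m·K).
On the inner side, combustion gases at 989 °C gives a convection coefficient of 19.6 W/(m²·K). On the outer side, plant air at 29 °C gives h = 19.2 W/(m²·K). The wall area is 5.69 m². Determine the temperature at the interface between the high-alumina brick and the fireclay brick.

T ≈ 475 °C

Thermal resistances in series:
R_inner film = 1/(h_i·A) = 1/(19.6×5.69) = 0.008967 K/W
R_high-alumina brick = L/(kA) = 0.195/(2.21×5.69) = 0.01551 K/W
R_fireclay brick = L/(kA) = 0.095/(1.38×5.69) = 0.0121 K/W
R_outer film = 1/(h_o·A) = 1/(19.2×5.69) = 0.009153 K/W
R_total = 0.04573 K/W;  Q = ΔT/R_total = 960/0.04573 = 20990 W
T_interface = T_inner − Q·ΣR(inner→interface) = 989 − 21000×0.02447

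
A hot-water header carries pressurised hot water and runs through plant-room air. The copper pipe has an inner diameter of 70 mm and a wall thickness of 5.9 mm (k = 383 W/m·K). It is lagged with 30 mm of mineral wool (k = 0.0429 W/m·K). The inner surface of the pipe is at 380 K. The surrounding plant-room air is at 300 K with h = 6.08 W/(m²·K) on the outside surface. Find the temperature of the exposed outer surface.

T ≈ 312 K

For a radial system each layer contributes R = ln(r_out/r_in)/(2πkL); films add R = 1/(hA).
R_copper pipe wall = ln(40.9/35)/(2π×383×1) = 6.473×10^-5 K/W
R_mineral wool = ln(70.9/40.9)/(2π×0.0429×1) = 2.041 K/W
R_outer film = 1/(h_o·2πr_oL) = 1/(6.08×2π×0.0709×1) = 0.3692 K/W
R_total = 2.41 K/W
Q = ΔT/R_total = 80/2.41
Q = 33.2 W/m
T_interface = T_inner − Q·ΣR(inner→interface) = 380 − 33.2×2.041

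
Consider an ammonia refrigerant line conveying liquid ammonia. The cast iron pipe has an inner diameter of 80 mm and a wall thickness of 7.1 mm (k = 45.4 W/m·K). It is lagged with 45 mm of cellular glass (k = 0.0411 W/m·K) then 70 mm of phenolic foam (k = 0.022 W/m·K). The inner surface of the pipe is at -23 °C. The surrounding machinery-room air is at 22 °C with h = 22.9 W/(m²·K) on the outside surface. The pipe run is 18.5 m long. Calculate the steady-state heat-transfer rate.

Q ≈ 124 W

For a radial system each layer contributes R = ln(r_out/r_in)/(2πkL); films add R = 1/(hA).
R_cast iron pipe wall = ln(47.1/40)/(2π×45.4×18.5) = 3.096×10^-5 K/W
R_cellular glass = ln(92.1/47.1)/(2π×0.0411×18.5) = 0.1404 K/W
R_phenolic foam = ln(162.1/92.1)/(2π×0.022×18.5) = 0.2211 K/W
R_outer film = 1/(h_o·2πr_oL) = 1/(22.9×2π×0.1621×18.5) = 0.002318 K/W
R_total = 0.3638 K/W
Q = ΔT/R_total = 45/0.3638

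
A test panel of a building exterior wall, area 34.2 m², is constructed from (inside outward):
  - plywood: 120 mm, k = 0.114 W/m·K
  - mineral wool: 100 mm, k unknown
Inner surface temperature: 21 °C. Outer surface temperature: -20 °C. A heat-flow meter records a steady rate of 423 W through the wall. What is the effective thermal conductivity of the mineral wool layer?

k ≈ 0.0442 W/(m·K)

Thermal resistances in series:
R_plywood = L/(kA) = 0.12/(0.114×34.2) = 0.03078 K/W
Sum of known resistances R_other = 0.03078 K/W
Total R = ΔT/Q = 41/423 = 0.09693 K/W
R_mineral wool = R_total − R_other = 0.06615 K/W
k = L/(R·A) = 0.1/(0.06615×34.2)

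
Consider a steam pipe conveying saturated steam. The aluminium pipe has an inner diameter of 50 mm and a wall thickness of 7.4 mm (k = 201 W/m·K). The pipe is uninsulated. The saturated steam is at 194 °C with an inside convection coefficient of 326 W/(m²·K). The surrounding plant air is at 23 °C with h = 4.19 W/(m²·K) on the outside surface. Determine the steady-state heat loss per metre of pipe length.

Radial resistances (cylindrical: R_cond = ln(r_o/r_i)/(2πkL), R_conv = 1/(h·2πrL)):
R_inner film = 1/(h_i·2πr₁L) = 1/(326×2π×0.025×1) = 0.01953 K/W
R_aluminium pipe wall = ln(32.4/25)/(2π×201×1) = 2.053×10^-4 K/W
R_outer film = 1/(h_o·2πr_oL) = 1/(4.19×2π×0.0324×1) = 1.172 K/W
R_total = 1.192 K/W
Q = ΔT/R_total = 171/1.192

q′ ≈ 143 W/m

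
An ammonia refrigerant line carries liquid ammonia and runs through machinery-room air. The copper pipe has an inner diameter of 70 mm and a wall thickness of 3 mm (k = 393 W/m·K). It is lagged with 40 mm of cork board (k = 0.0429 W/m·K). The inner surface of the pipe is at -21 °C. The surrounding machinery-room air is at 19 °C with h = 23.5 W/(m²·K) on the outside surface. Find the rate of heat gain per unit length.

q′ ≈ 14.5 W/m

Radial resistances (cylindrical: R_cond = ln(r_o/r_i)/(2πkL), R_conv = 1/(h·2πrL)):
R_copper pipe wall = ln(38/35)/(2π×393×1) = 3.33×10^-5 K/W
R_cork board = ln(78/38)/(2π×0.0429×1) = 2.668 K/W
R_outer film = 1/(h_o·2πr_oL) = 1/(23.5×2π×0.078×1) = 0.08683 K/W
R_total = 2.755 K/W
Q = ΔT/R_total = 40/2.755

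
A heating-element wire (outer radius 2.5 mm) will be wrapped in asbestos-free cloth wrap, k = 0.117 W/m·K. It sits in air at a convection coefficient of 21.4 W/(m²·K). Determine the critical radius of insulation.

For a cylinder r_cr = k/h = 0.117/21.4
r_cr = 5.47 mm; since the bare radius (2.5 mm) is below r_cr, adding a thin layer of insulation will *increase* heat loss.

r_cr ≈ 5.47 mm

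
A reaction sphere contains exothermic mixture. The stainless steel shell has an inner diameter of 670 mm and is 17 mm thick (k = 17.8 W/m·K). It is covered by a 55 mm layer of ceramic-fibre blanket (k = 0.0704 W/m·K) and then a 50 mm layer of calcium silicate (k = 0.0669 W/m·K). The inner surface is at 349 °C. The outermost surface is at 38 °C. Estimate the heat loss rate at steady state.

Q ≈ 412 W

For a spherical shell R = (1/r₁ − 1/r₂)/(4πk); film R = 1/(h·4πr²). In series:
R_stainless steel shell = (1/0.335 − 1/0.352)/(4π×17.8) = 6.445×10^-4 K/W
R_ceramic-fibre blanket = (1/0.352 − 1/0.407)/(4π×0.0704) = 0.434 K/W
R_calcium silicate = (1/0.407 − 1/0.457)/(4π×0.0669) = 0.3198 K/W
R_total = 0.7544 K/W
Q = ΔT/R_total = 311/0.7544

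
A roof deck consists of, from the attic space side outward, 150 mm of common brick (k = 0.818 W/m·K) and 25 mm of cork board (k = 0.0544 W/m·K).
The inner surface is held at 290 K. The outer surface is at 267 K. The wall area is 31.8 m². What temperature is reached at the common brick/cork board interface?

Thermal resistances in series:
R_common brick = L/(kA) = 0.15/(0.818×31.8) = 0.005766 K/W
R_cork board = L/(kA) = 0.025/(0.0544×31.8) = 0.01445 K/W
R_total = 0.02022 K/W;  Q = ΔT/R_total = 23/0.02022 = 1138 W
T_interface = T_inner − Q·ΣR(inner→interface) = 290 − 1140×0.005766

T ≈ 283 K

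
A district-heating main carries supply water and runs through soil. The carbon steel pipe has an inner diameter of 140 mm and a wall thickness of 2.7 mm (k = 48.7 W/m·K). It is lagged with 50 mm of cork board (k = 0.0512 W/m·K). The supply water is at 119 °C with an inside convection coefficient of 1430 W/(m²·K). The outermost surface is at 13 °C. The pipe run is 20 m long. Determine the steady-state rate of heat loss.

Treating each annulus and film as a series resistance:
R_inner film = 1/(h_i·2πr₁L) = 1/(1430×2π×0.07×20) = 7.95×10^-5 K/W
R_carbon steel pipe wall = ln(72.7/70)/(2π×48.7×20) = 6.184×10^-6 K/W
R_cork board = ln(122.7/72.7)/(2π×0.0512×20) = 0.08135 K/W
R_total = 0.08144 K/W
Q = ΔT/R_total = 106/0.08144

Q ≈ 1300 W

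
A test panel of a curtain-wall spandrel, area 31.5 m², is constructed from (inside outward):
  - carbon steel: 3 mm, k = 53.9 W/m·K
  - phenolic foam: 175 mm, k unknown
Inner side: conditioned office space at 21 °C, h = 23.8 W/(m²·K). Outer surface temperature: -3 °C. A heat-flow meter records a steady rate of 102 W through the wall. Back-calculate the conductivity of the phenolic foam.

Treating each layer as a thermal resistance in series:
R_inner film = 1/(h_i·A) = 1/(23.8×31.5) = 0.001334 K/W
R_carbon steel = L/(kA) = 0.003/(53.9×31.5) = 1.767×10^-6 K/W
Sum of known resistances R_other = 0.001336 K/W
Total R = ΔT/Q = 24/102 = 0.2353 K/W
R_phenolic foam = R_total − R_other = 0.234 K/W
k = L/(R·A) = 0.175/(0.234×31.5)

k ≈ 0.0237 W/(m·K)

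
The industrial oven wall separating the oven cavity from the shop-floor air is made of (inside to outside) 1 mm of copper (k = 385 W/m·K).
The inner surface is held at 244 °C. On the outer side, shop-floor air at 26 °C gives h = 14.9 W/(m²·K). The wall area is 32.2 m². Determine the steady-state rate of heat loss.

Series thermal resistances:
R_copper = L/(kA) = 0.001/(385×32.2) = 8.066×10^-8 K/W
R_outer film = 1/(h_o·A) = 1/(14.9×32.2) = 0.002084 K/W
R_total = 0.002084 K/W
Q = ΔT / R_total = 218 / 0.002084

Q ≈ 105000 W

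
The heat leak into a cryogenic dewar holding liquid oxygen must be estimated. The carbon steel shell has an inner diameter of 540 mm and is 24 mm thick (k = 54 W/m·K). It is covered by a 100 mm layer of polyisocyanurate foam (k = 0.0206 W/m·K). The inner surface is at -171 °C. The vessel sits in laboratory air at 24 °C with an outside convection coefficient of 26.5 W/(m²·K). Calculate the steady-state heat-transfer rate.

Q ≈ 58.1 W

Each spherical layer contributes R = (1/r_i − 1/r_o)/(4πk):
R_carbon steel shell = (1/0.27 − 1/0.294)/(4π×54) = 4.456×10^-4 K/W
R_polyisocyanurate foam = (1/0.294 − 1/0.394)/(4π×0.0206) = 3.335 K/W
R_outer film = 1/(h·4πr_o²) = 1/(26.5×4π×0.394²) = 0.01934 K/W
R_total = 3.355 K/W
Q = ΔT/R_total = 195/3.355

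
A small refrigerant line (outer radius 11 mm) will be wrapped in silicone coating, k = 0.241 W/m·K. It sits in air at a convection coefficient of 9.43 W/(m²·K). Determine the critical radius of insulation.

For a cylinder r_cr = k/h = 0.241/9.43
r_cr = 25.6 mm; since the bare radius (11 mm) is below r_cr, adding a thin layer of insulation will *increase* heat loss.

r_cr ≈ 25.6 mm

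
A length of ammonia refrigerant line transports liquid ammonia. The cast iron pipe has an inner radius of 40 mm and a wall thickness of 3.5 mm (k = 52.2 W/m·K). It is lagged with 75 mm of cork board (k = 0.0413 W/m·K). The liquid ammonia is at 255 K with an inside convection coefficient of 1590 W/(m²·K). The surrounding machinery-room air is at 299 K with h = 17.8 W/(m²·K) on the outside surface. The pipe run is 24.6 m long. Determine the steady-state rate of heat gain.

For a radial system each layer contributes R = ln(r_out/r_in)/(2πkL); films add R = 1/(hA).
R_inner film = 1/(h_i·2πr₁L) = 1/(1590×2π×0.04×24.6) = 1.017×10^-4 K/W
R_cast iron pipe wall = ln(43.5/40)/(2π×52.2×24.6) = 1.04×10^-5 K/W
R_cork board = ln(118.5/43.5)/(2π×0.0413×24.6) = 0.157 K/W
R_outer film = 1/(h_o·2πr_oL) = 1/(17.8×2π×0.1185×24.6) = 0.003067 K/W
R_total = 0.1602 K/W
Q = ΔT/R_total = 44/0.1602

Q ≈ 275 W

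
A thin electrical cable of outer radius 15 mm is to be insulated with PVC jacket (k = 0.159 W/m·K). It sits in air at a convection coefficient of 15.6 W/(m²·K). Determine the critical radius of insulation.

For a cylinder r_cr = k/h = 0.159/15.6
r_cr = 10.2 mm; since the bare radius (15 mm) is above r_cr, any added insulation will reduce heat loss.

r_cr ≈ 10.2 mm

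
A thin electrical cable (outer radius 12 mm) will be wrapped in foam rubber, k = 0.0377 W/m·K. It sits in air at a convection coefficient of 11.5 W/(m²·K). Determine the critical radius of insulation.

r_cr ≈ 3.28 mm

For a cylinder r_cr = k/h = 0.0377/11.5
r_cr = 3.28 mm; since the bare radius (12 mm) is above r_cr, any added insulation will reduce heat loss.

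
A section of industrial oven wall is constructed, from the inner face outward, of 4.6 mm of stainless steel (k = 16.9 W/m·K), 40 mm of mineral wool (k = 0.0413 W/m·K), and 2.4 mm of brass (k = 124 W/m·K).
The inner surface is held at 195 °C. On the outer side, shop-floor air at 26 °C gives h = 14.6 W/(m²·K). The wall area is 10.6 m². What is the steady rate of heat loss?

Treating each layer as a thermal resistance in series:
R_stainless steel = L/(kA) = 0.0046/(16.9×10.6) = 2.568×10^-5 K/W
R_mineral wool = L/(kA) = 0.04/(0.0413×10.6) = 0.09137 K/W
R_brass = L/(kA) = 0.0024/(124×10.6) = 1.826×10^-6 K/W
R_outer film = 1/(h_o·A) = 1/(14.6×10.6) = 0.006462 K/W
R_total = 0.09786 K/W
Q = ΔT / R_total = 169 / 0.09786

Q ≈ 1730 W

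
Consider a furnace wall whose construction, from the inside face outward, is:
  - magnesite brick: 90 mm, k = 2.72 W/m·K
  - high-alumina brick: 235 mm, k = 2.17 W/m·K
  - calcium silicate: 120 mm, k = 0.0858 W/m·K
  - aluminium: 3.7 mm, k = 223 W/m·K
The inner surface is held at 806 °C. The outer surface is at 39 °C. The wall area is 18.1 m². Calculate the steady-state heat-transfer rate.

Q ≈ 9010 W

Series thermal resistances:
R_magnesite brick = L/(kA) = 0.09/(2.72×18.1) = 0.001828 K/W
R_high-alumina brick = L/(kA) = 0.235/(2.17×18.1) = 0.005983 K/W
R_calcium silicate = L/(kA) = 0.12/(0.0858×18.1) = 0.07727 K/W
R_aluminium = L/(kA) = 0.0037/(223×18.1) = 9.167×10^-7 K/W
R_total = 0.08508 K/W
Q = ΔT / R_total = 767 / 0.08508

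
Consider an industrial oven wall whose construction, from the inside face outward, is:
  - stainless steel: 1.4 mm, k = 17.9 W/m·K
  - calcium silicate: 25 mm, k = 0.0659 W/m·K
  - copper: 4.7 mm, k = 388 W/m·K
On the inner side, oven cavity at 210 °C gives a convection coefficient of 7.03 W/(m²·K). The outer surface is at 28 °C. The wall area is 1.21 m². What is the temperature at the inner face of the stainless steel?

T ≈ 160 °C

Treating each layer as a thermal resistance in series:
R_inner film = 1/(h_i·A) = 1/(7.03×1.21) = 0.1176 K/W
R_stainless steel = L/(kA) = 0.0014/(17.9×1.21) = 6.464×10^-5 K/W
R_calcium silicate = L/(kA) = 0.025/(0.0659×1.21) = 0.3135 K/W
R_copper = L/(kA) = 0.0047/(388×1.21) = 1.001×10^-5 K/W
R_total = 0.4312 K/W;  Q = ΔT/R_total = 182/0.4312 = 422.1 W
T_interface = T_inner − Q·ΣR(inner→interface) = 210 − 422×0.1176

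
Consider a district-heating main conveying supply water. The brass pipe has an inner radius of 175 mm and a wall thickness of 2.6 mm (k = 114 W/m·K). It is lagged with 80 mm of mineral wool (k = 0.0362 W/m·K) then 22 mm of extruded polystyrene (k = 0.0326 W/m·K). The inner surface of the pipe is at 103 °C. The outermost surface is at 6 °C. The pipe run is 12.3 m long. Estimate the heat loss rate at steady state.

Q ≈ 586 W

Radial resistances (cylindrical: R_cond = ln(r_o/r_i)/(2πkL), R_conv = 1/(h·2πrL)):
R_brass pipe wall = ln(177.6/175)/(2π×114×12.3) = 1.674×10^-6 K/W
R_mineral wool = ln(257.6/177.6)/(2π×0.0362×12.3) = 0.1329 K/W
R_extruded polystyrene = ln(279.6/257.6)/(2π×0.0326×12.3) = 0.03253 K/W
R_total = 0.1655 K/W
Q = ΔT/R_total = 97/0.1655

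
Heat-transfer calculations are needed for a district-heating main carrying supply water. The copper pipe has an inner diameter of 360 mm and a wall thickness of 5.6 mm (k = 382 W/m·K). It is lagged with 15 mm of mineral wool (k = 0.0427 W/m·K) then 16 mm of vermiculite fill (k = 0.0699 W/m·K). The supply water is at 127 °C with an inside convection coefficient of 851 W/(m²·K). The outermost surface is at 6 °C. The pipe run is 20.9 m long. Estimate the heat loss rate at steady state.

Q ≈ 5430 W

Treating each annulus and film as a series resistance:
R_inner film = 1/(h_i·2πr₁L) = 1/(851×2π×0.18×20.9) = 4.971×10^-5 K/W
R_copper pipe wall = ln(185.6/180)/(2π×382×20.9) = 6.107×10^-7 K/W
R_mineral wool = ln(200.6/185.6)/(2π×0.0427×20.9) = 0.01386 K/W
R_vermiculite fill = ln(216.6/200.6)/(2π×0.0699×20.9) = 0.00836 K/W
R_total = 0.02227 K/W
Q = ΔT/R_total = 121/0.02227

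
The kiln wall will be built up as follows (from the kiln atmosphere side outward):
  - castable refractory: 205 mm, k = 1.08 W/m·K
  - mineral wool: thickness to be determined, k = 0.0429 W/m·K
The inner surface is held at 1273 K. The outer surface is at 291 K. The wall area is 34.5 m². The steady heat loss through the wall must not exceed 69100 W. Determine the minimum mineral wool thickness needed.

Using the resistance-network approach (series):
R_castable refractory = L/(kA) = 0.205/(1.08×34.5) = 0.005502 K/W
Sum of the known resistances R_other = 0.005502 K/W
Required total resistance R_tot = ΔT/Q_allow = 982/69100 = 0.01421 K/W
R_mineral wool = R_tot − R_other = 0.008709 K/W
L = R·k·A = 0.008709×0.0429×34.5

L ≈ 12.9 mm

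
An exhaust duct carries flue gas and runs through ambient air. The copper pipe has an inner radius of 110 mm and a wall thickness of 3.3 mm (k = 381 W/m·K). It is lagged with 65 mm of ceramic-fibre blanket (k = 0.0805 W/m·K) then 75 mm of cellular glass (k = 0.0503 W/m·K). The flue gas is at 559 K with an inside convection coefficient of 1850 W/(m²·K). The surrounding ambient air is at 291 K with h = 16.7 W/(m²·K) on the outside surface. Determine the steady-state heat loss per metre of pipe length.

q′ ≈ 131 W/m

For a radial system each layer contributes R = ln(r_out/r_in)/(2πkL); films add R = 1/(hA).
R_inner film = 1/(h_i·2πr₁L) = 1/(1850×2π×0.11×1) = 7.821×10^-4 K/W
R_copper pipe wall = ln(113.3/110)/(2π×381×1) = 1.235×10^-5 K/W
R_ceramic-fibre blanket = ln(178.3/113.3)/(2π×0.0805×1) = 0.8965 K/W
R_cellular glass = ln(253.3/178.3)/(2π×0.0503×1) = 1.111 K/W
R_outer film = 1/(h_o·2πr_oL) = 1/(16.7×2π×0.2533×1) = 0.03762 K/W
R_total = 2.046 K/W
Q = ΔT/R_total = 268/2.046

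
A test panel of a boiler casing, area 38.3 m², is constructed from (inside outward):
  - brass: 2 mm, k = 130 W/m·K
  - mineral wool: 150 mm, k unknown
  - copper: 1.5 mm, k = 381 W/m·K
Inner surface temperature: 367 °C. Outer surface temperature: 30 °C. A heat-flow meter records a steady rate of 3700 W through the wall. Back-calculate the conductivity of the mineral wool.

Series thermal resistances:
R_brass = L/(kA) = 0.002/(130×38.3) = 4.017×10^-7 K/W
R_copper = L/(kA) = 0.0015/(381×38.3) = 1.028×10^-7 K/W
Sum of known resistances R_other = 5.045×10^-7 K/W
Total R = ΔT/Q = 337/3700 = 0.09108 K/W
R_mineral wool = R_total − R_other = 0.09108 K/W
k = L/(R·A) = 0.15/(0.09108×38.3)

k ≈ 0.043 W/(m·K)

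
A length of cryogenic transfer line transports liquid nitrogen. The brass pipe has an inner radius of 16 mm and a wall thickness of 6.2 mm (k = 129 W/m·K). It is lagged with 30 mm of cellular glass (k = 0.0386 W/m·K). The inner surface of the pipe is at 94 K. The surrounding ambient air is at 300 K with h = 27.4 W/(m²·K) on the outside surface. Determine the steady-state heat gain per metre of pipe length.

For a radial system each layer contributes R = ln(r_out/r_in)/(2πkL); films add R = 1/(hA).
R_brass pipe wall = ln(22.2/16)/(2π×129×1) = 4.041×10^-4 K/W
R_cellular glass = ln(52.2/22.2)/(2π×0.0386×1) = 3.525 K/W
R_outer film = 1/(h_o·2πr_oL) = 1/(27.4×2π×0.0522×1) = 0.1113 K/W
R_total = 3.637 K/W
Q = ΔT/R_total = 206/3.637

q′ ≈ 56.6 W/m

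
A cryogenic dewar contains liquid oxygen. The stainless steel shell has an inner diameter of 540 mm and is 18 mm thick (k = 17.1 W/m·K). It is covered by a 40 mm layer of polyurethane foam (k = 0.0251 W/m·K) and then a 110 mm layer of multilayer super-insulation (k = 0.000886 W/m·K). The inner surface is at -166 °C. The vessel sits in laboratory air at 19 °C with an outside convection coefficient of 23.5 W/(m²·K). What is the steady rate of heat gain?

Each spherical layer contributes R = (1/r_i − 1/r_o)/(4πk):
R_stainless steel shell = (1/0.27 − 1/0.288)/(4π×17.1) = 0.001077 K/W
R_polyurethane foam = (1/0.288 − 1/0.328)/(4π×0.0251) = 1.342 K/W
R_multilayer super-insulation = (1/0.328 − 1/0.438)/(4π×0.000886) = 68.77 K/W
R_outer film = 1/(h·4πr_o²) = 1/(23.5×4π×0.438²) = 0.01765 K/W
R_total = 70.13 K/W
Q = ΔT/R_total = 185/70.13

Q ≈ 2.64 W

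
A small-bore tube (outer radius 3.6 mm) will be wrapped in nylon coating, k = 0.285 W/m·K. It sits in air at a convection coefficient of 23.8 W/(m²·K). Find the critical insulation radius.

r_cr ≈ 12 mm

For a cylinder r_cr = k/h = 0.285/23.8
r_cr = 12 mm; since the bare radius (3.6 mm) is below r_cr, adding a thin layer of insulation will *increase* heat loss.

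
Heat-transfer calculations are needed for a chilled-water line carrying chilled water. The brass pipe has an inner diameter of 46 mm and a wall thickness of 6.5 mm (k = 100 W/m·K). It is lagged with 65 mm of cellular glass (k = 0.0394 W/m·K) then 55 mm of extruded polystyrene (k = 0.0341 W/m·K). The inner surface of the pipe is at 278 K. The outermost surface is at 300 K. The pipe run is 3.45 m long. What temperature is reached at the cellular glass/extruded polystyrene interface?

T ≈ 293 K

Radial resistances (cylindrical: R_cond = ln(r_o/r_i)/(2πkL), R_conv = 1/(h·2πrL)):
R_brass pipe wall = ln(29.5/23)/(2π×100×3.45) = 1.148×10^-4 K/W
R_cellular glass = ln(94.5/29.5)/(2π×0.0394×3.45) = 1.363 K/W
R_extruded polystyrene = ln(149.5/94.5)/(2π×0.0341×3.45) = 0.6205 K/W
R_total = 1.984 K/W
Q = ΔT/R_total = 22/1.984
Q = 11.1 W
T_interface = T_inner + Q·ΣR(inner→interface) = 278 + 11.1×1.363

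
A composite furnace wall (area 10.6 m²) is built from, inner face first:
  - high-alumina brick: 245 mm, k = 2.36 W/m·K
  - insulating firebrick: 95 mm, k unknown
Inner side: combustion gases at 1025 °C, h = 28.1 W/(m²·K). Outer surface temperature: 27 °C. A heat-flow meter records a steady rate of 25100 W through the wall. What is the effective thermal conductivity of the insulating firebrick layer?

Thermal resistances in series:
R_inner film = 1/(h_i·A) = 1/(28.1×10.6) = 0.003357 K/W
R_high-alumina brick = L/(kA) = 0.245/(2.36×10.6) = 0.009794 K/W
Sum of known resistances R_other = 0.01315 K/W
Total R = ΔT/Q = 998/25100 = 0.03976 K/W
R_insulating firebrick = R_total − R_other = 0.02661 K/W
k = L/(R·A) = 0.095/(0.02661×10.6)

k ≈ 0.337 W/(m·K)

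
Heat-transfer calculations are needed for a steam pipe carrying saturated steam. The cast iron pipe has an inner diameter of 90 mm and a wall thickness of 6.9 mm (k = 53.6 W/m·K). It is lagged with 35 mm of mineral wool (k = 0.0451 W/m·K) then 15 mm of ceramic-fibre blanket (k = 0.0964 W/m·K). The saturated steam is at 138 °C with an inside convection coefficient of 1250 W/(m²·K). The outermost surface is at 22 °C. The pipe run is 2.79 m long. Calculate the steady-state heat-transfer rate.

Radial resistances (cylindrical: R_cond = ln(r_o/r_i)/(2πkL), R_conv = 1/(h·2πrL)):
R_inner film = 1/(h_i·2πr₁L) = 1/(1250×2π×0.045×2.79) = 0.001014 K/W
R_cast iron pipe wall = ln(51.9/45)/(2π×53.6×2.79) = 1.518×10^-4 K/W
R_mineral wool = ln(86.9/51.9)/(2π×0.0451×2.79) = 0.652 K/W
R_ceramic-fibre blanket = ln(101.9/86.9)/(2π×0.0964×2.79) = 0.09423 K/W
R_total = 0.7473 K/W
Q = ΔT/R_total = 116/0.7473

Q ≈ 155 W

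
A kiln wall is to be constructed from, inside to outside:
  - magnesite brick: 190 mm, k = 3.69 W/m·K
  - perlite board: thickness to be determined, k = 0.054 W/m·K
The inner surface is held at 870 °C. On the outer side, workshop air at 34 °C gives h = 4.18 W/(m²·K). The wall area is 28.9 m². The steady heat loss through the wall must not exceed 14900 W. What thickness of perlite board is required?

Series thermal resistances:
R_magnesite brick = L/(kA) = 0.19/(3.69×28.9) = 0.001782 K/W
R_outer film = 1/(h_o·A) = 1/(4.18×28.9) = 0.008278 K/W
Sum of the known resistances R_other = 0.01006 K/W
Required total resistance R_tot = ΔT/Q_allow = 836/14900 = 0.05611 K/W
R_perlite board = R_tot − R_other = 0.04605 K/W
L = R·k·A = 0.04605×0.054×28.9

L ≈ 71.9 mm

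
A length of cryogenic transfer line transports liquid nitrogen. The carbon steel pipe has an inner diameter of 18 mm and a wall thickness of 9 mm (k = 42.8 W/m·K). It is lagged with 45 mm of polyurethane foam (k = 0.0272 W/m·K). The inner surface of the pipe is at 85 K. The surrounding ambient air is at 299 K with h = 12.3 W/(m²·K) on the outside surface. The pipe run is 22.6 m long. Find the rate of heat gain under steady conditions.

Q ≈ 642 W

Per-layer cylindrical resistances, series-summed:
R_carbon steel pipe wall = ln(18/9)/(2π×42.8×22.6) = 1.14×10^-4 K/W
R_polyurethane foam = ln(63/18)/(2π×0.0272×22.6) = 0.3243 K/W
R_outer film = 1/(h_o·2πr_oL) = 1/(12.3×2π×0.063×22.6) = 0.009088 K/W
R_total = 0.3336 K/W
Q = ΔT/R_total = 214/0.3336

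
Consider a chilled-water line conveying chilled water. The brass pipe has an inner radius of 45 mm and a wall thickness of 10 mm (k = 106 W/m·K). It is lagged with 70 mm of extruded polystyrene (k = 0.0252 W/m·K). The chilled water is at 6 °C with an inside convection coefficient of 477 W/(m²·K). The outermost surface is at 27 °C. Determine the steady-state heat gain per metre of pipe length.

Treating each annulus and film as a series resistance:
R_inner film = 1/(h_i·2πr₁L) = 1/(477×2π×0.045×1) = 0.007415 K/W
R_brass pipe wall = ln(55/45)/(2π×106×1) = 3.013×10^-4 K/W
R_extruded polystyrene = ln(125/55)/(2π×0.0252×1) = 5.185 K/W
R_total = 5.193 K/W
Q = ΔT/R_total = 21/5.193

q′ ≈ 4.04 W/m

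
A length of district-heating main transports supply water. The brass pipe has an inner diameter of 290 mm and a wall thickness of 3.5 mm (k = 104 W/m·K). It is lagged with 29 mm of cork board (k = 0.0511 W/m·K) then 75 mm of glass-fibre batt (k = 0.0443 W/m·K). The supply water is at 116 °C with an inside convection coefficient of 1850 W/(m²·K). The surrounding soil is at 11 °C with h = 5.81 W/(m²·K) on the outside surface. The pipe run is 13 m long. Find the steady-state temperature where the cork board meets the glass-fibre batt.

T ≈ 85.8 °C

Radial resistances (cylindrical: R_cond = ln(r_o/r_i)/(2πkL), R_conv = 1/(h·2πrL)):
R_inner film = 1/(h_i·2πr₁L) = 1/(1850×2π×0.145×13) = 4.564×10^-5 K/W
R_brass pipe wall = ln(148.5/145)/(2π×104×13) = 2.808×10^-6 K/W
R_cork board = ln(177.5/148.5)/(2π×0.0511×13) = 0.04274 K/W
R_glass-fibre batt = ln(252.5/177.5)/(2π×0.0443×13) = 0.0974 K/W
R_outer film = 1/(h_o·2πr_oL) = 1/(5.81×2π×0.2525×13) = 0.008345 K/W
R_total = 0.1485 K/W
Q = ΔT/R_total = 105/0.1485
Q = 707 W
T_interface = T_inner − Q·ΣR(inner→interface) = 116 − 707×0.04279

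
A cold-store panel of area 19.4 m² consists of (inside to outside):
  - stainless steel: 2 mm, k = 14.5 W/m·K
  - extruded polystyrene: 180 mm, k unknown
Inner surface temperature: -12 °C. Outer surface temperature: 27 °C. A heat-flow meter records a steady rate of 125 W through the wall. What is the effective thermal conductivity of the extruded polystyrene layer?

k ≈ 0.0297 W/(m·K)

Thermal resistances in series:
R_stainless steel = L/(kA) = 0.002/(14.5×19.4) = 7.11×10^-6 K/W
Sum of known resistances R_other = 7.11×10^-6 K/W
Total R = ΔT/Q = 39/125 = 0.312 K/W
R_extruded polystyrene = R_total − R_other = 0.312 K/W
k = L/(R·A) = 0.18/(0.312×19.4)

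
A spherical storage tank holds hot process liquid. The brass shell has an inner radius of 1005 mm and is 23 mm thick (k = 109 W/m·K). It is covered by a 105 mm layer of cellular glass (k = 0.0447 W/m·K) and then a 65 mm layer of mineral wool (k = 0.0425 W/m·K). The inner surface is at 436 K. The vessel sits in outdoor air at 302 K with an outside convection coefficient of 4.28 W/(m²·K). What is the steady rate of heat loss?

Spherical conduction: R = (1/r_in − 1/r_out)/(4πk) per layer; series-sum.
R_brass shell = (1/1.005 − 1/1.028)/(4π×109) = 1.625×10^-5 K/W
R_cellular glass = (1/1.028 − 1/1.133)/(4π×0.0447) = 0.1605 K/W
R_mineral wool = (1/1.133 − 1/1.198)/(4π×0.0425) = 0.08967 K/W
R_outer film = 1/(h·4πr_o²) = 1/(4.28×4π×1.198²) = 0.01295 K/W
R_total = 0.2631 K/W
Q = ΔT/R_total = 134/0.2631

Q ≈ 509 W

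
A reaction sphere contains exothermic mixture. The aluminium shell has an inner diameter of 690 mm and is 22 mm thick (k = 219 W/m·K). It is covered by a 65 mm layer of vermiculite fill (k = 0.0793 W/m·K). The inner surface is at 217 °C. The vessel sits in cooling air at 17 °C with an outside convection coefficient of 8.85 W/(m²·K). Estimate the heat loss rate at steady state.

For a spherical shell R = (1/r₁ − 1/r₂)/(4πk); film R = 1/(h·4πr²). In series:
R_aluminium shell = (1/0.345 − 1/0.367)/(4π×219) = 6.314×10^-5 K/W
R_vermiculite fill = (1/0.367 − 1/0.432)/(4π×0.0793) = 0.4114 K/W
R_outer film = 1/(h·4πr_o²) = 1/(8.85×4π×0.432²) = 0.04818 K/W
R_total = 0.4597 K/W
Q = ΔT/R_total = 200/0.4597

Q ≈ 435 W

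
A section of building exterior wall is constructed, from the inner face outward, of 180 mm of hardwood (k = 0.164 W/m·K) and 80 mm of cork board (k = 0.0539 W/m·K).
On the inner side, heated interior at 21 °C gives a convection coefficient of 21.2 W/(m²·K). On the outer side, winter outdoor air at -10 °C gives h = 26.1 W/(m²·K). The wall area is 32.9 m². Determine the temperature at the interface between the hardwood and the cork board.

Thermal resistances in series:
R_inner film = 1/(h_i·A) = 1/(21.2×32.9) = 0.001434 K/W
R_hardwood = L/(kA) = 0.18/(0.164×32.9) = 0.03336 K/W
R_cork board = L/(kA) = 0.08/(0.0539×32.9) = 0.04511 K/W
R_outer film = 1/(h_o·A) = 1/(26.1×32.9) = 0.001165 K/W
R_total = 0.08107 K/W;  Q = ΔT/R_total = 31/0.08107 = 382.4 W
T_interface = T_inner − Q·ΣR(inner→interface) = 21 − 382×0.03479

T ≈ 7.7 °C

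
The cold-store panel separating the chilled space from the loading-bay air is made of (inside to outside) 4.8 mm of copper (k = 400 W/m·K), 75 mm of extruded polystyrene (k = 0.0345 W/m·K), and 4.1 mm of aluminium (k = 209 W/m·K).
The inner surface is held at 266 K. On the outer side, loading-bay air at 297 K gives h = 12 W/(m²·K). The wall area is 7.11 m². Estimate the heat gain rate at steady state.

Model the wall as resistances in series:
R_copper = L/(kA) = 0.0048/(400×7.11) = 1.688×10^-6 K/W
R_extruded polystyrene = L/(kA) = 0.075/(0.0345×7.11) = 0.3058 K/W
R_aluminium = L/(kA) = 0.0041/(209×7.11) = 2.759×10^-6 K/W
R_outer film = 1/(h_o·A) = 1/(12×7.11) = 0.01172 K/W
R_total = 0.3175 K/W
Q = ΔT / R_total = 31 / 0.3175

Q ≈ 97.6 W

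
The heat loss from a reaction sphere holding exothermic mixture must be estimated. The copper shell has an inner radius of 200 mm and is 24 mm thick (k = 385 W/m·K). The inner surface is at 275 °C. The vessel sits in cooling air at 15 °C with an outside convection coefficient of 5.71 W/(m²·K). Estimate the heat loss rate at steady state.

Q ≈ 936 W

Each spherical layer contributes R = (1/r_i − 1/r_o)/(4πk):
R_copper shell = (1/0.2 − 1/0.224)/(4π×385) = 1.107×10^-4 K/W
R_outer film = 1/(h·4πr_o²) = 1/(5.71×4π×0.224²) = 0.2778 K/W
R_total = 0.2779 K/W
Q = ΔT/R_total = 260/0.2779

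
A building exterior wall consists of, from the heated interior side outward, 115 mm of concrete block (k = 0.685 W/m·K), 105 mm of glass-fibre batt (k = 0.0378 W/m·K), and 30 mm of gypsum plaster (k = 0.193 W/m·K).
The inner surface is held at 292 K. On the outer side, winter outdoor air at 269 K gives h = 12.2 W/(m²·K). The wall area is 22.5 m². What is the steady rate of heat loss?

Thermal resistances in series:
R_concrete block = L/(kA) = 0.115/(0.685×22.5) = 0.007461 K/W
R_glass-fibre batt = L/(kA) = 0.105/(0.0378×22.5) = 0.1235 K/W
R_gypsum plaster = L/(kA) = 0.03/(0.193×22.5) = 0.006908 K/W
R_outer film = 1/(h_o·A) = 1/(12.2×22.5) = 0.003643 K/W
R_total = 0.1415 K/W
Q = ΔT / R_total = 23 / 0.1415

Q ≈ 163 W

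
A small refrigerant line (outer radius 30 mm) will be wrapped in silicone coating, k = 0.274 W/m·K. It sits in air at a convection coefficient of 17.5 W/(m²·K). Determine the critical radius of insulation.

For a cylinder r_cr = k/h = 0.274/17.5
r_cr = 15.7 mm; since the bare radius (30 mm) is above r_cr, any added insulation will reduce heat loss.

r_cr ≈ 15.7 mm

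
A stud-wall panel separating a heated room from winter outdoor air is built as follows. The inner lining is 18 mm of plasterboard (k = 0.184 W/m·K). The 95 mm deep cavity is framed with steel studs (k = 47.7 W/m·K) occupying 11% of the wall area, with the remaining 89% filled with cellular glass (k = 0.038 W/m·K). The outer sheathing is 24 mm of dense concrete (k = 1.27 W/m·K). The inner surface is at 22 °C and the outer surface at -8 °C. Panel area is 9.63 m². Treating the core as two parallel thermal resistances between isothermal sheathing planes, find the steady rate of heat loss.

Q ≈ 2140 W

Sheathing layers in series; stud and cavity paths in parallel between them.
R_inner = 0.018/(0.184×9.63) = 0.01016 K/W
R_stud  = 0.095/(47.7×0.11×9.63) = 0.00188 K/W
R_cav   = 0.095/(0.038×0.89×9.63) = 0.2917 K/W
1/R_core = 1/R_stud + 1/R_cav → R_core = 0.001868 K/W
R_outer = 0.024/(1.27×9.63) = 0.001962 K/W
R_total = 0.01399 K/W
Q = ΔT/R_total = 30/0.01399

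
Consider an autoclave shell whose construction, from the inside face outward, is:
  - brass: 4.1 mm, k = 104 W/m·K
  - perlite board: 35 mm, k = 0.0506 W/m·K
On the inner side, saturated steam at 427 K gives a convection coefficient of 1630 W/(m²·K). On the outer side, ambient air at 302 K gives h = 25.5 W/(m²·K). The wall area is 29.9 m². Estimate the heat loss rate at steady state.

Thermal resistances in series:
R_inner film = 1/(h_i·A) = 1/(1630×29.9) = 2.052×10^-5 K/W
R_brass = L/(kA) = 0.0041/(104×29.9) = 1.318×10^-6 K/W
R_perlite board = L/(kA) = 0.035/(0.0506×29.9) = 0.02313 K/W
R_outer film = 1/(h_o·A) = 1/(25.5×29.9) = 0.001312 K/W
R_total = 0.02447 K/W
Q = ΔT / R_total = 125 / 0.02447

Q ≈ 5110 W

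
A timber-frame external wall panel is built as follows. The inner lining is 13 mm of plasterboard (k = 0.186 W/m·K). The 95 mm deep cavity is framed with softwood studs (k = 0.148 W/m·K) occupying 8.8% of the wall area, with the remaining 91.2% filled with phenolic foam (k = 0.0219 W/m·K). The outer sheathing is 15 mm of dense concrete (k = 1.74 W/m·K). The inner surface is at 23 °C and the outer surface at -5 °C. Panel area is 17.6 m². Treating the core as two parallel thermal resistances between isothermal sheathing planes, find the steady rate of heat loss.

Sheathing layers in series; stud and cavity paths in parallel between them.
R_inner = 0.013/(0.186×17.6) = 0.003971 K/W
R_stud  = 0.095/(0.148×0.088×17.6) = 0.4144 K/W
R_cav   = 0.095/(0.0219×0.912×17.6) = 0.2703 K/W
1/R_core = 1/R_stud + 1/R_cav → R_core = 0.1636 K/W
R_outer = 0.015/(1.74×17.6) = 4.898×10^-4 K/W
R_total = 0.168 K/W
Q = ΔT/R_total = 28/0.168

Q ≈ 167 W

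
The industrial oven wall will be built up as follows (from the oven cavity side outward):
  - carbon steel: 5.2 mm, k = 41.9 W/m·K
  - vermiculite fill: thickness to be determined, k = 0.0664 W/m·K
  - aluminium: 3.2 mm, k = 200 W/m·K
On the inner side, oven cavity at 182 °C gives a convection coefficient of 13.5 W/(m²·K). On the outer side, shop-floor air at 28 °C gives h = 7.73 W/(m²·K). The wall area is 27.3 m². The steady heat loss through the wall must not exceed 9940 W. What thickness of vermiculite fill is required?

L ≈ 14.6 mm

Model the wall as resistances in series:
R_inner film = 1/(h_i·A) = 1/(13.5×27.3) = 0.002713 K/W
R_carbon steel = L/(kA) = 0.0052/(41.9×27.3) = 4.546×10^-6 K/W
R_aluminium = L/(kA) = 0.0032/(200×27.3) = 5.861×10^-7 K/W
R_outer film = 1/(h_o·A) = 1/(7.73×27.3) = 0.004739 K/W
Sum of the known resistances R_other = 0.007457 K/W
Required total resistance R_tot = ΔT/Q_allow = 154/9940 = 0.01549 K/W
R_vermiculite fill = R_tot − R_other = 0.008036 K/W
L = R·k·A = 0.008036×0.0664×27.3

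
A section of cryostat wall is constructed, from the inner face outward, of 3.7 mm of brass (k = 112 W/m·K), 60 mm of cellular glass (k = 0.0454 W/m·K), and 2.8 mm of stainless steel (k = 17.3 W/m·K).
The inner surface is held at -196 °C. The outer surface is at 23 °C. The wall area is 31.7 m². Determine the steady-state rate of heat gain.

Q ≈ 5250 W

Series thermal resistances:
R_brass = L/(kA) = 0.0037/(112×31.7) = 1.042×10^-6 K/W
R_cellular glass = L/(kA) = 0.06/(0.0454×31.7) = 0.04169 K/W
R_stainless steel = L/(kA) = 0.0028/(17.3×31.7) = 5.106×10^-6 K/W
R_total = 0.0417 K/W
Q = ΔT / R_total = 219 / 0.0417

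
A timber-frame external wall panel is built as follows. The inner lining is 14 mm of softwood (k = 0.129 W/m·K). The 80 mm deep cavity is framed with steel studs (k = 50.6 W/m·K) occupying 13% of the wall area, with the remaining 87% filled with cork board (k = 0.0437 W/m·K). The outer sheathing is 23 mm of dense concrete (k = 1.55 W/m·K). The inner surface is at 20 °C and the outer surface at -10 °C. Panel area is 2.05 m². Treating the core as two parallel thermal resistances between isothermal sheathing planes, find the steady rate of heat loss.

Q ≈ 454 W

Sheathing layers in series; stud and cavity paths in parallel between them.
R_inner = 0.014/(0.129×2.05) = 0.05294 K/W
R_stud  = 0.08/(50.6×0.13×2.05) = 0.005933 K/W
R_cav   = 0.08/(0.0437×0.87×2.05) = 1.026 K/W
1/R_core = 1/R_stud + 1/R_cav → R_core = 0.005898 K/W
R_outer = 0.023/(1.55×2.05) = 0.007238 K/W
R_total = 0.06608 K/W
Q = ΔT/R_total = 30/0.06608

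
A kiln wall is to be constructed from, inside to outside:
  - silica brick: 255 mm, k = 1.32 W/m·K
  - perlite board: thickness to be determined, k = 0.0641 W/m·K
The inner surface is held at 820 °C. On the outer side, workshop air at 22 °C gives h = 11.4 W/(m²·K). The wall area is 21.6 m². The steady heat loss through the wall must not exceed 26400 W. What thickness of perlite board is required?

L ≈ 23.8 mm

Model the wall as resistances in series:
R_silica brick = L/(kA) = 0.255/(1.32×21.6) = 0.008944 K/W
R_outer film = 1/(h_o·A) = 1/(11.4×21.6) = 0.004061 K/W
Sum of the known resistances R_other = 0.013 K/W
Required total resistance R_tot = ΔT/Q_allow = 798/26400 = 0.03023 K/W
R_perlite board = R_tot − R_other = 0.01722 K/W
L = R·k·A = 0.01722×0.0641×21.6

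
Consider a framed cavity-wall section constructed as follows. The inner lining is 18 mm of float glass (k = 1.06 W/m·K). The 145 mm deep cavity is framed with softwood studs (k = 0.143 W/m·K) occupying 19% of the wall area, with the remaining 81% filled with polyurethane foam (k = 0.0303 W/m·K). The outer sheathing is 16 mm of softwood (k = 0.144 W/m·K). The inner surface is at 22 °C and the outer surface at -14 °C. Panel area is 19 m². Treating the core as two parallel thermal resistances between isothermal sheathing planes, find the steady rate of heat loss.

Q ≈ 233 W

Sheathing layers in series; stud and cavity paths in parallel between them.
R_inner = 0.018/(1.06×19) = 8.937×10^-4 K/W
R_stud  = 0.145/(0.143×0.19×19) = 0.2809 K/W
R_cav   = 0.145/(0.0303×0.81×19) = 0.3109 K/W
1/R_core = 1/R_stud + 1/R_cav → R_core = 0.1476 K/W
R_outer = 0.016/(0.144×19) = 0.005848 K/W
R_total = 0.1543 K/W
Q = ΔT/R_total = 36/0.1543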